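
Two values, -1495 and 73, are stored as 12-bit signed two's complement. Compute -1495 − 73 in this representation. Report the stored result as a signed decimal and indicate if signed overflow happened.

-1495 → 101000101001
73 → 000001001001
Subtract via negate-and-add: invert 000001001001 + 1 = 111110110111 (i.e. -73).
  101000101001
+ 111110110111
= 100111100000  (discard carry-out 1)
Result 100111100000: MSB = 1 → 2528 − 4096 = -1568.
Both addends (after negating the subtrahend) are negative and so is the stored result: no signed overflow.

-1568; no overflow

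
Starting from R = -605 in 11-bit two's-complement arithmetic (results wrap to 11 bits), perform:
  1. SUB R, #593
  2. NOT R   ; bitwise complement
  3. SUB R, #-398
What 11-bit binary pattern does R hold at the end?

11000111011

Start: R = -605 = 10110100011.
R = -605 − 593 = -1198; wraps to 850 = 01101010010
R = NOT 01101010010 = 10010101101 = -851
R = -851 − (-398) = -453 = 11000111011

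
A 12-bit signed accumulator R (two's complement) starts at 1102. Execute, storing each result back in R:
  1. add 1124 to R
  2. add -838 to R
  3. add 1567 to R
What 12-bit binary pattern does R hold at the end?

Start: R = 1102 = 010001001110.
R = 1102 + 1124 = 2226; wraps to -1870 = 100010110010
R = -1870 + (-838) = -2708; wraps to 1388 = 010101101100
R = 1388 + 1567 = 2955; wraps to -1141 = 101110001011

101110001011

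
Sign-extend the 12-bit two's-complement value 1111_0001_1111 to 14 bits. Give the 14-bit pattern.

MSB of 111100011111 is 1; replicate it into the new high bits.
11|111100011111 → 11111100011111 (still -225).

11111100011111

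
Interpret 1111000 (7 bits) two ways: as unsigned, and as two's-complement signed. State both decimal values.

unsigned = 120, signed = -8

Unsigned: 1111000 = 120.
Signed: MSB=1 → 120 − 128 = -8.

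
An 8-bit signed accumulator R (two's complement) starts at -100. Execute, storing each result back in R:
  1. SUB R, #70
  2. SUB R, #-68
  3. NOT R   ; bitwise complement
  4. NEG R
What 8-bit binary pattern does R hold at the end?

Start: R = -100 = 10011100.
R = -100 − 70 = -170; wraps to 86 = 01010110
R = 86 − (-68) = 154; wraps to -102 = 10011010
R = NOT 10011010 = 01100101 = 101
R = −(101) = -101 = 10011011

10011011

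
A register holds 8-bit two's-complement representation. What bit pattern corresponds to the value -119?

|-119| = 119 = 01110111 in 8 bits.
Invert the bits: 10001000. Add 1: 10001001.
Check: 10001001 reads as 137 − 256 = -119.

10001001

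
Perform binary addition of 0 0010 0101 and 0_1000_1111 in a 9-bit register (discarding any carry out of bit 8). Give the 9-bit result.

  000100101
+ 010001111
= 010110100

010110100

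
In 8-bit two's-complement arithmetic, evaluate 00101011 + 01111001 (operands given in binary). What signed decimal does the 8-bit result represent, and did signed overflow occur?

00101011 = 43 (signed)
01111001 = 121 (signed)
  00101011
+ 01111001
= 10100100
Result 10100100: MSB = 1 → 164 − 256 = -92.
Both addends are non-negative but the stored result is negative: signed overflow. The true value 43 + 121 = 164 lies outside [-128, 127].

-92; overflow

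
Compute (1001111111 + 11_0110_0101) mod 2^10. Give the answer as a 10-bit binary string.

0111100100

  1001111111
+ 1101100101
= 0111100100  (discard carry-out 1)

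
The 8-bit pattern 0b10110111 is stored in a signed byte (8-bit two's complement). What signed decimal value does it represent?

-73

MSB is 1, so the value is negative.
Invert: 01001000. Add 1: 01001001 = 73. So the value is −73.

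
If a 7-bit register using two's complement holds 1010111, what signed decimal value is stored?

-41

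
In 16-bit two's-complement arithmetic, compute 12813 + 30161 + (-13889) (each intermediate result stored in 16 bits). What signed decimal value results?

29085

12813 + 30161 = 42974 → wraps to -22562 (1010011111011110)
-22562 + (-13889) = -36451 → wraps to 29085 (0111000110011101)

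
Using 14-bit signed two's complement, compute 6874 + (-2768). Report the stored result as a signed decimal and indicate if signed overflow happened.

4106; no overflow

6874 → 01101011011010
-2768 → 11010100110000
  01101011011010
+ 11010100110000
= 01000000001010  (discard carry-out 1)
Result 01000000001010: MSB = 0 → value 4106.
Addends have opposite signs, so signed overflow cannot occur.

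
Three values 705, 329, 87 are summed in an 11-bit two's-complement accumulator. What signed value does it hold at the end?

-927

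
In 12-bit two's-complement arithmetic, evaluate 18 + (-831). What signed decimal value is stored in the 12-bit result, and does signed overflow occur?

-813; no overflow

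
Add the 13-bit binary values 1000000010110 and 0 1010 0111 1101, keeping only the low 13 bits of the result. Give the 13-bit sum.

1101010010011

  1000000010110
+ 0101001111101
= 1101010010011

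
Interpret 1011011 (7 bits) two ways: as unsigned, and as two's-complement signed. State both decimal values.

unsigned = 91, signed = -37

Unsigned: 1011011 = 91.
Signed: MSB=1 → 91 − 128 = -37.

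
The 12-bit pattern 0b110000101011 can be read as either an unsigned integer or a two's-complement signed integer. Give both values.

unsigned = 3115, signed = -981

Unsigned: 110000101011 = 3115.
Signed: MSB=1 → 3115 − 4096 = -981.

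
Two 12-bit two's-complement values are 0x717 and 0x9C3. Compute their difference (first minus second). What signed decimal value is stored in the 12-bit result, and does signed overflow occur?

0x717 = 011100010111 = 1815 (signed)
0x9C3 = 100111000011 = -1597 (signed)
Subtract via negate-and-add: invert 100111000011 + 1 = 011000111101 (i.e. 1597).
  011100010111
+ 011000111101
= 110101010100
Result 110101010100: MSB = 1 → 3412 − 4096 = -684.
Both addends (after negating the subtrahend) are non-negative but the stored result is negative: signed overflow. The true value 1815 − (-1597) = 3412 lies outside [-2048, 2047].

-684; overflow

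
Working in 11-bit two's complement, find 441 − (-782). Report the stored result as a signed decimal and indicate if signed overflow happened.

441 → 00110111001
-782 → 10011110010
Subtract via negate-and-add: invert 10011110010 + 1 = 01100001110 (i.e. 782).
  00110111001
+ 01100001110
= 10011000111
Result 10011000111: MSB = 1 → 1223 − 2048 = -825.
Both addends (after negating the subtrahend) are non-negative but the stored result is negative: signed overflow. The true value 441 − (-782) = 1223 lies outside [-1024, 1023].

-825; overflow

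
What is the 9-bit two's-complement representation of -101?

110011011

|-101| = 101 = 001100101 in 9 bits.
Invert the bits: 110011010. Add 1: 110011011.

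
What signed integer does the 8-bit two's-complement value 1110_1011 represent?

MSB is 1, so the value is negative.
Unsigned reading: 235. Subtract 2^8 = 256: 235 − 256 = -21.

-21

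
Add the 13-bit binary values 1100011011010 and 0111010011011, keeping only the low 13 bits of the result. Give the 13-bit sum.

  1100011011010
+ 0111010011011
= 0011101110101  (discard carry-out 1)

0011101110101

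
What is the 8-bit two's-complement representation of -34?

11011110

|-34| = 34 = 00100010 in 8 bits.
Invert the bits: 11011101. Add 1: 11011110.
Check: 11011110 reads as 222 − 256 = -34.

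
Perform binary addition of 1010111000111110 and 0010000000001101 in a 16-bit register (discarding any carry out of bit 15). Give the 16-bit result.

1100111001001011

  1010111000111110
+ 0010000000001101
= 1100111001001011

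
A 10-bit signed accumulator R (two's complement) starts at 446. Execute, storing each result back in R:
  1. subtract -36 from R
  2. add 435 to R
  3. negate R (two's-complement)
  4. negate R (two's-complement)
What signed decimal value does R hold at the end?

-107

Start: R = 446 = 0110111110.
R = 446 − (-36) = 482 = 0111100010
R = 482 + 435 = 917; wraps to -107 = 1110010101
R = −(-107) = 107 = 0001101011
R = −(107) = -107 = 1110010101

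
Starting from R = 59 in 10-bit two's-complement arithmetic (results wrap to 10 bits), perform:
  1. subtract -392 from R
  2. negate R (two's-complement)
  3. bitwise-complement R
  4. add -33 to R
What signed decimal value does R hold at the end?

Start: R = 59 = 0000111011.
R = 59 − (-392) = 451 = 0111000011
R = −(451) = -451 = 1000111101
R = NOT 1000111101 = 0111000010 = 450
R = 450 + (-33) = 417 = 0110100001

417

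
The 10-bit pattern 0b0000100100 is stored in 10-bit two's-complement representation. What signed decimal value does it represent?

36

MSB is 0, so the value is non-negative: 0000100100 = 36.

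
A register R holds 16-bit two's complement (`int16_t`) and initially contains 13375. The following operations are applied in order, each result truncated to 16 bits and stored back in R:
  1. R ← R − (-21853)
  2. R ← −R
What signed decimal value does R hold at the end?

Start: R = 13375 = 0011010000111111.
R = 13375 − (-21853) = 35228; wraps to -30308 = 1000100110011100
R = −(-30308) = 30308 = 0111011001100100

30308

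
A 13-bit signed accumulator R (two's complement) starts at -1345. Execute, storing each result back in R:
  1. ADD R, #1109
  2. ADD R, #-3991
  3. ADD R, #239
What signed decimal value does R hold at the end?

-3988

Start: R = -1345 = 1101010111111.
R = -1345 + 1109 = -236 = 1111100010100
R = -236 + (-3991) = -4227; wraps to 3965 = 0111101111101
R = 3965 + 239 = 4204; wraps to -3988 = 1000001101100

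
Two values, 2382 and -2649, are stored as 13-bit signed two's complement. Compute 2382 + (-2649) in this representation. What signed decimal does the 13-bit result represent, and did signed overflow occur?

-267; no overflow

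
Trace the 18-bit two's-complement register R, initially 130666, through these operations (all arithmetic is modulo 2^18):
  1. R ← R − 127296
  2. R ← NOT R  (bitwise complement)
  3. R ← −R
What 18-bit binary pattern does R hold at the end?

Start: R = 130666 = 011111111001101010.
R = 130666 − 127296 = 3370 = 000000110100101010
R = NOT 000000110100101010 = 111111001011010101 = -3371
R = −(-3371) = 3371 = 000000110100101011

000000110100101011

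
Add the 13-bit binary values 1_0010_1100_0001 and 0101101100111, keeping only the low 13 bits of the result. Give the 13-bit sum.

1111000101000

  1001011000001
+ 0101101100111
= 1111000101000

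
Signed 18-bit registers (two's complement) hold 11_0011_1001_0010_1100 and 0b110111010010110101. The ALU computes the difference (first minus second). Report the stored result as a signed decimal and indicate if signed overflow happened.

-15241; no overflow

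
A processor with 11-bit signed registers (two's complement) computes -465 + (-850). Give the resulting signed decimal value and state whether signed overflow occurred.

733; overflow

-465 → 11000101111
-850 → 10010101110
  11000101111
+ 10010101110
= 01011011101  (discard carry-out 1)
Result 01011011101: MSB = 0 → value 733.
Both addends are negative but the stored result is non-negative: signed overflow. The true value -465 + (-850) = -1315 lies outside [-1024, 1023].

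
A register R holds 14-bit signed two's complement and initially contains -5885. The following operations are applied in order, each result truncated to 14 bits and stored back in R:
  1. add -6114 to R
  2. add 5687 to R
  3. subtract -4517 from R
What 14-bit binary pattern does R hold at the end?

Start: R = -5885 = 10100100000011.
R = -5885 + (-6114) = -11999; wraps to 4385 = 01000100100001
R = 4385 + 5687 = 10072; wraps to -6312 = 10011101011000
R = -6312 − (-4517) = -1795 = 11100011111101

11100011111101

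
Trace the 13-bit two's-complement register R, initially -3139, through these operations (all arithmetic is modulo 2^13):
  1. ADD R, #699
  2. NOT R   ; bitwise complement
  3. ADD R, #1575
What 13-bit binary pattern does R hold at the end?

Start: R = -3139 = 1001110111101.
R = -3139 + 699 = -2440 = 1011001111000
R = NOT 1011001111000 = 0100110000111 = 2439
R = 2439 + 1575 = 4014 = 0111110101110

0111110101110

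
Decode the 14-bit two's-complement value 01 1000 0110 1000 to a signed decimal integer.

6248

MSB is 0, so the value is non-negative: 01100001101000 = 6248.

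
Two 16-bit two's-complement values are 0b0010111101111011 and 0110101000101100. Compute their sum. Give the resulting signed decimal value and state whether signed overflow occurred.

0b0010111101111011 → 0010111101111011 = 12155 (signed)
0110101000101100 = 27180 (signed)
  0010111101111011
+ 0110101000101100
= 1001100110100111
Result 1001100110100111: MSB = 1 → 39335 − 65536 = -26201.
Both addends are non-negative but the stored result is negative: signed overflow. The true value 12155 + 27180 = 39335 lies outside [-32768, 32767].

-26201; overflow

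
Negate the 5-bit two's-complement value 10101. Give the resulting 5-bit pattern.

01011

Invert: 01010. Add 1: 01011.
Check: 10101 = -11, 01011 = 11.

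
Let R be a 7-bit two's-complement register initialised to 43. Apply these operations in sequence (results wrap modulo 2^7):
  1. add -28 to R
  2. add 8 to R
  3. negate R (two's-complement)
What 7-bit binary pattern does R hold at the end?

Start: R = 43 = 0101011.
R = 43 + (-28) = 15 = 0001111
R = 15 + 8 = 23 = 0010111
R = −(23) = -23 = 1101001

1101001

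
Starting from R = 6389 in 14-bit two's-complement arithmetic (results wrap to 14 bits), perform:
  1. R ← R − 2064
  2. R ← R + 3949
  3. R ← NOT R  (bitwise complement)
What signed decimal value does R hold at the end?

8109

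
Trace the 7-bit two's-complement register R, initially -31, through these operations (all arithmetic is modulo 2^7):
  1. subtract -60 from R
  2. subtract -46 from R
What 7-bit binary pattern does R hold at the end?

Start: R = -31 = 1100001.
R = -31 − (-60) = 29 = 0011101
R = 29 − (-46) = 75; wraps to -53 = 1001011

1001011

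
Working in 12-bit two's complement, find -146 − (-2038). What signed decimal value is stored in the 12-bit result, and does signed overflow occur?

-146 → 111101101110
-2038 → 100000001010
Subtract via negate-and-add: invert 100000001010 + 1 = 011111110110 (i.e. 2038).
  111101101110
+ 011111110110
= 011101100100  (discard carry-out 1)
Result 011101100100: MSB = 0 → value 1892.
Addends (after negating the subtrahend) have opposite signs, so signed overflow cannot occur.

1892; no overflow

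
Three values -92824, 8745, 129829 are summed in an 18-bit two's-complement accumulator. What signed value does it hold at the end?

-92824 + 8745 = -84079 (101011011110010001)
-84079 + 129829 = 45750 (001011001010110110)

45750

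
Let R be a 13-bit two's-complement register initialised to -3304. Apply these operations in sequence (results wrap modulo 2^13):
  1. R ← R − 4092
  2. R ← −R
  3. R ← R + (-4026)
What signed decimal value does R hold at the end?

Start: R = -3304 = 1001100011000.
R = -3304 − 4092 = -7396; wraps to 796 = 0001100011100
R = −(796) = -796 = 1110011100100
R = -796 + (-4026) = -4822; wraps to 3370 = 0110100101010

3370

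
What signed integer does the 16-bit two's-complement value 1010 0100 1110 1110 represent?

-23314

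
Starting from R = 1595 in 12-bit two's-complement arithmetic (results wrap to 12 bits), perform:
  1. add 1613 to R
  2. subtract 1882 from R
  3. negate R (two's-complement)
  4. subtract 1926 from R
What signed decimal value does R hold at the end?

844

Start: R = 1595 = 011000111011.
R = 1595 + 1613 = 3208; wraps to -888 = 110010001000
R = -888 − 1882 = -2770; wraps to 1326 = 010100101110
R = −(1326) = -1326 = 101011010010
R = -1326 − 1926 = -3252; wraps to 844 = 001101001100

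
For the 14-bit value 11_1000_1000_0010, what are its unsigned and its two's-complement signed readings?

Unsigned: 11100010000010 = 14466.
Signed: MSB=1 → 14466 − 16384 = -1918.

unsigned = 14466, signed = -1918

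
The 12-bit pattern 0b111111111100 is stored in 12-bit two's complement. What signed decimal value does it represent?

MSB is 1, so the value is negative.
Unsigned reading: 4092. Subtract 2^12 = 4096: 4092 − 4096 = -4.

-4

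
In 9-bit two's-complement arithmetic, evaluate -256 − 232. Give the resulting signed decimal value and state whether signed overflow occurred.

24; overflow

-256 → 100000000
232 → 011101000
Subtract via negate-and-add: invert 011101000 + 1 = 100011000 (i.e. -232).
  100000000
+ 100011000
= 000011000  (discard carry-out 1)
Result 000011000: MSB = 0 → value 24.
Both addends (after negating the subtrahend) are negative but the stored result is non-negative: signed overflow. The true value -256 − 232 = -488 lies outside [-256, 255].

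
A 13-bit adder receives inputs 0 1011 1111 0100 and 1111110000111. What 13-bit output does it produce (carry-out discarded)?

  0101111110100
+ 1111110000111
= 0101101111011  (discard carry-out 1)

0101101111011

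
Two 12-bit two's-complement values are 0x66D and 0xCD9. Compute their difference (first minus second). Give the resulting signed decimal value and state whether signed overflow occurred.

-1644; overflow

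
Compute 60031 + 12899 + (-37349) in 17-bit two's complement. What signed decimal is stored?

35581

60031 + 12899 = 72930 → wraps to -58142 (10001110011100010)
-58142 + (-37349) = -95491 → wraps to 35581 (01000101011111101)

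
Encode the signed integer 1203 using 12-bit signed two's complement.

010010110011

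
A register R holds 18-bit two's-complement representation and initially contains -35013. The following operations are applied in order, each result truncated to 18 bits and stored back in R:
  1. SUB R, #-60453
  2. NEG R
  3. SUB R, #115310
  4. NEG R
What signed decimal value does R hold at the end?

-121394

Start: R = -35013 = 110111011100111011.
R = -35013 − (-60453) = 25440 = 000110001101100000
R = −(25440) = -25440 = 111001110010100000
R = -25440 − 115310 = -140750; wraps to 121394 = 011101101000110010
R = −(121394) = -121394 = 100010010111001110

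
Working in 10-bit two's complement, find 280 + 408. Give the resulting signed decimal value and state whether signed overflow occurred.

-336; overflow

280 → 0100011000
408 → 0110011000
  0100011000
+ 0110011000
= 1010110000
Result 1010110000: MSB = 1 → 688 − 1024 = -336.
Both addends are non-negative but the stored result is negative: signed overflow. The true value 280 + 408 = 688 lies outside [-512, 511].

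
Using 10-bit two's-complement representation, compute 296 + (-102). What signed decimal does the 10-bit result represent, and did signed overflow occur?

296 → 0100101000
-102 → 1110011010
  0100101000
+ 1110011010
= 0011000010  (discard carry-out 1)
Result 0011000010: MSB = 0 → value 194.
Addends have opposite signs, so signed overflow cannot occur.

194; no overflow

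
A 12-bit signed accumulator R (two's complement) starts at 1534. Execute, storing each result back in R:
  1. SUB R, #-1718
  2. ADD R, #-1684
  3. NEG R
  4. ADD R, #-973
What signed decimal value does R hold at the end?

1555

Start: R = 1534 = 010111111110.
R = 1534 − (-1718) = 3252; wraps to -844 = 110010110100
R = -844 + (-1684) = -2528; wraps to 1568 = 011000100000
R = −(1568) = -1568 = 100111100000
R = -1568 + (-973) = -2541; wraps to 1555 = 011000010011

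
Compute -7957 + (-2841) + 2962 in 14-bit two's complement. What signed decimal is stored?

-7836

-7957 + (-2841) = -10798 → wraps to 5586 (01010111010010)
5586 + 2962 = 8548 → wraps to -7836 (10000101100100)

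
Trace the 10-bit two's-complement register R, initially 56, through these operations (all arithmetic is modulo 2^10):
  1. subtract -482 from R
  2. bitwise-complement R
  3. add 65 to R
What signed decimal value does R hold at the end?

-474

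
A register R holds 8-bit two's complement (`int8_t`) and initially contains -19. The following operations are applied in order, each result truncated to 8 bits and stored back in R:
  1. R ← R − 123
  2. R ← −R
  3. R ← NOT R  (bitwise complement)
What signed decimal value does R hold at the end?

Start: R = -19 = 11101101.
R = -19 − 123 = -142; wraps to 114 = 01110010
R = −(114) = -114 = 10001110
R = NOT 10001110 = 01110001 = 113

113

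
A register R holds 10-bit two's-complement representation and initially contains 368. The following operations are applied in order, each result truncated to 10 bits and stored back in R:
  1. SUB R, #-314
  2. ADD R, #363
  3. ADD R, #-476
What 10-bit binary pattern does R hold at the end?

1000111001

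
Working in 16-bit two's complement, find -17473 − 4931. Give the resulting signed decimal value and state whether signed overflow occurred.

-17473 → 1011101110111111
4931 → 0001001101000011
Subtract via negate-and-add: invert 0001001101000011 + 1 = 1110110010111101 (i.e. -4931).
  1011101110111111
+ 1110110010111101
= 1010100001111100  (discard carry-out 1)
Result 1010100001111100: MSB = 1 → 43132 − 65536 = -22404.
Both addends (after negating the subtrahend) are negative and so is the stored result: no signed overflow.

-22404; no overflow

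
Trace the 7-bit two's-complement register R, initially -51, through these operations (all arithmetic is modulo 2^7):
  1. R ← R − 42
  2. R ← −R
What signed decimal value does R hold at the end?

-35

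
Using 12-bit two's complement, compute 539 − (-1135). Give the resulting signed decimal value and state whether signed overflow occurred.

1674; no overflow

539 → 001000011011
-1135 → 101110010001
Subtract via negate-and-add: invert 101110010001 + 1 = 010001101111 (i.e. 1135).
  001000011011
+ 010001101111
= 011010001010
Result 011010001010: MSB = 0 → value 1674.
Both addends (after negating the subtrahend) are non-negative and so is the stored result: no signed overflow.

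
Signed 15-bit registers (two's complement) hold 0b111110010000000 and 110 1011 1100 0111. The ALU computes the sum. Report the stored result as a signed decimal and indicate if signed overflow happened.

-6073; no overflow

0b111110010000000 → 111110010000000 = -896 (signed)
110 1011 1100 0111 → 110101111000111 = -5177 (signed)
  111110010000000
+ 110101111000111
= 110100001000111  (discard carry-out 1)
Result 110100001000111: MSB = 1 → 26695 − 32768 = -6073.
Both addends are negative and so is the stored result: no signed overflow.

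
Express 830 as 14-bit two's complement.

00001100111110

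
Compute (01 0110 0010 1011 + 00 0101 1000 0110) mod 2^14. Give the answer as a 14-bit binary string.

  01011000101011
+ 00010110000110
= 01101110110001

01101110110001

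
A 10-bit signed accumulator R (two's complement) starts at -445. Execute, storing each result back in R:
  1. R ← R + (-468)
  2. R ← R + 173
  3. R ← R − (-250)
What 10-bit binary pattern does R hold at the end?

1000010110

Start: R = -445 = 1001000011.
R = -445 + (-468) = -913; wraps to 111 = 0001101111
R = 111 + 173 = 284 = 0100011100
R = 284 − (-250) = 534; wraps to -490 = 1000010110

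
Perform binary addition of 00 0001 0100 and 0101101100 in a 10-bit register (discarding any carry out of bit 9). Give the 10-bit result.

0110000000

  0000010100
+ 0101101100
= 0110000000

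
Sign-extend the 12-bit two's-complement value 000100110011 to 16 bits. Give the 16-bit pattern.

0000000100110011

MSB of 000100110011 is 0; replicate it into the new high bits.
0000|000100110011 → 0000000100110011 (still 307).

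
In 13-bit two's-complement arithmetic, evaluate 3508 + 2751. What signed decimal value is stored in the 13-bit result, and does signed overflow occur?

-1933; overflow

3508 → 0110110110100
2751 → 0101010111111
  0110110110100
+ 0101010111111
= 1100001110011
Result 1100001110011: MSB = 1 → 6259 − 8192 = -1933.
Both addends are non-negative but the stored result is negative: signed overflow. The true value 3508 + 2751 = 6259 lies outside [-4096, 4095].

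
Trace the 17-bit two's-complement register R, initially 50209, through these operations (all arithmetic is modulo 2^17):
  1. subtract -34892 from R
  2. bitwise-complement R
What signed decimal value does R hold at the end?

45970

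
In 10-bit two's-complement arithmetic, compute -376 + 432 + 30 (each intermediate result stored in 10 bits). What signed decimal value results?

86

-376 + 432 = 56 (0000111000)
56 + 30 = 86 (0001010110)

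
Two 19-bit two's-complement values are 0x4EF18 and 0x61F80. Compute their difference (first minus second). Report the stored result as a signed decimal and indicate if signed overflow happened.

-77928; no overflow

0x4EF18 = 1001110111100011000 = -200936 (signed)
0x61F80 = 1100001111110000000 = -123008 (signed)
Subtract via negate-and-add: invert 1100001111110000000 + 1 = 0011110000010000000 (i.e. 123008).
  1001110111100011000
+ 0011110000010000000
= 1101100111110011000
Result 1101100111110011000: MSB = 1 → 446360 − 524288 = -77928.
Addends (after negating the subtrahend) have opposite signs, so signed overflow cannot occur.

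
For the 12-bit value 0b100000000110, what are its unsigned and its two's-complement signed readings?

unsigned = 2054, signed = -2042

Unsigned: 100000000110 = 2054.
Signed: MSB=1 → 2054 − 4096 = -2042.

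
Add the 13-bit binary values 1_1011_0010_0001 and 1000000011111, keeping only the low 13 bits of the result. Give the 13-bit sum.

  1101100100001
+ 1000000011111
= 0101101000000  (discard carry-out 1)

0101101000000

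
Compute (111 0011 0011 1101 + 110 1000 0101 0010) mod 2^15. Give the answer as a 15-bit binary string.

101101110001111

  111001100111101
+ 110100001010010
= 101101110001111  (discard carry-out 1)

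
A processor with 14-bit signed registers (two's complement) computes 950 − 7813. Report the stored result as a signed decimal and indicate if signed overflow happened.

950 → 00001110110110
7813 → 01111010000101
Subtract via negate-and-add: invert 01111010000101 + 1 = 10000101111011 (i.e. -7813).
  00001110110110
+ 10000101111011
= 10010100110001
Result 10010100110001: MSB = 1 → 9521 − 16384 = -6863.
Addends (after negating the subtrahend) have opposite signs, so signed overflow cannot occur.

-6863; no overflow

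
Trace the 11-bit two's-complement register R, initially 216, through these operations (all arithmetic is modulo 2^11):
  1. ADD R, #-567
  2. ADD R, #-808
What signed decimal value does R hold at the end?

Start: R = 216 = 00011011000.
R = 216 + (-567) = -351 = 11010100001
R = -351 + (-808) = -1159; wraps to 889 = 01101111001

889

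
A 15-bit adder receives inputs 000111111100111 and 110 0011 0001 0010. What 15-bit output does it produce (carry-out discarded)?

111001011111001

  000111111100111
+ 110001100010010
= 111001011111001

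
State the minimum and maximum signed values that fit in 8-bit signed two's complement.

min = -128, max = 127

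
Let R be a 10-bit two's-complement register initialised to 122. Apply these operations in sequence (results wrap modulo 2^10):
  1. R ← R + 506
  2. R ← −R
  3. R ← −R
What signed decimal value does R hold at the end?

-396

Start: R = 122 = 0001111010.
R = 122 + 506 = 628; wraps to -396 = 1001110100
R = −(-396) = 396 = 0110001100
R = −(396) = -396 = 1001110100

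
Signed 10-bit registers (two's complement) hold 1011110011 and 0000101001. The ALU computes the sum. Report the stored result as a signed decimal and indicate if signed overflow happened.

-228; no overflow

1011110011 = -269 (signed)
0000101001 = 41 (signed)
  1011110011
+ 0000101001
= 1100011100
Result 1100011100: MSB = 1 → 796 − 1024 = -228.
Addends have opposite signs, so signed overflow cannot occur.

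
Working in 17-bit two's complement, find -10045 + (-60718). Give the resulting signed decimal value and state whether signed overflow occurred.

60309; overflow

-10045 → 11101100011000011
-60718 → 10001001011010010
  11101100011000011
+ 10001001011010010
= 01110101110010101  (discard carry-out 1)
Result 01110101110010101: MSB = 0 → value 60309.
Both addends are negative but the stored result is non-negative: signed overflow. The true value -10045 + (-60718) = -70763 lies outside [-65536, 65535].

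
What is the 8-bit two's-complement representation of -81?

|-81| = 81 = 01010001 in 8 bits.
Invert the bits: 10101110. Add 1: 10101111.
Check: 10101111 reads as 175 − 256 = -81.

10101111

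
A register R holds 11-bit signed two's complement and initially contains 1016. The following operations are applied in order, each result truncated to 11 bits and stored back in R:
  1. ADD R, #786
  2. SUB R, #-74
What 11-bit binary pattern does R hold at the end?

Start: R = 1016 = 01111111000.
R = 1016 + 786 = 1802; wraps to -246 = 11100001010
R = -246 − (-74) = -172 = 11101010100

11101010100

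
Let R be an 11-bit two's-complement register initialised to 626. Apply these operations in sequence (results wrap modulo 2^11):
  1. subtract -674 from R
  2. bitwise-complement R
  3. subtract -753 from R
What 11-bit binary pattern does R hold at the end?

Start: R = 626 = 01001110010.
R = 626 − (-674) = 1300; wraps to -748 = 10100010100
R = NOT 10100010100 = 01011101011 = 747
R = 747 − (-753) = 1500; wraps to -548 = 10111011100

10111011100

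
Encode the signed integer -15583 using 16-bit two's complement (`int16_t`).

1100001100100001

|-15583| = 15583 = 0011110011011111 in 16 bits.
Invert the bits: 1100001100100000. Add 1: 1100001100100001.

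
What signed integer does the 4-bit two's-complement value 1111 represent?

-1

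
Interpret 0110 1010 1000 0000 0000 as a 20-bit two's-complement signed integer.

MSB is 0, so the value is non-negative: 01101010100000000000 = 436224.

436224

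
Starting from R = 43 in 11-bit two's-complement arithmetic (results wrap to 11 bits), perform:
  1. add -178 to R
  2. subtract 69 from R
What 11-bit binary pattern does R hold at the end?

11100110100

Start: R = 43 = 00000101011.
R = 43 + (-178) = -135 = 11101111001
R = -135 − 69 = -204 = 11100110100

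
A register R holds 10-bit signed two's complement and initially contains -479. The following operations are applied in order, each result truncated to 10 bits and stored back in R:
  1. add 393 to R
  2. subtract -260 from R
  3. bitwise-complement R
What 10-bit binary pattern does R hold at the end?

Start: R = -479 = 1000100001.
R = -479 + 393 = -86 = 1110101010
R = -86 − (-260) = 174 = 0010101110
R = NOT 0010101110 = 1101010001 = -175

1101010001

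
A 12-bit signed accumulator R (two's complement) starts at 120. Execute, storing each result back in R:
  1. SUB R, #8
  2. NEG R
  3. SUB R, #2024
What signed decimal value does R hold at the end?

1960

Start: R = 120 = 000001111000.
R = 120 − 8 = 112 = 000001110000
R = −(112) = -112 = 111110010000
R = -112 − 2024 = -2136; wraps to 1960 = 011110101000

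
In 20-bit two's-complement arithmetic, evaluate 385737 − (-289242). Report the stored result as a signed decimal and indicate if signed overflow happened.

385737 → 01011110001011001001
-289242 → 10111001011000100110
Subtract via negate-and-add: invert 10111001011000100110 + 1 = 01000110100111011010 (i.e. 289242).
  01011110001011001001
+ 01000110100111011010
= 10100100110010100011
Result 10100100110010100011: MSB = 1 → 674979 − 1048576 = -373597.
Both addends (after negating the subtrahend) are non-negative but the stored result is negative: signed overflow. The true value 385737 − (-289242) = 674979 lies outside [-524288, 524287].

-373597; overflow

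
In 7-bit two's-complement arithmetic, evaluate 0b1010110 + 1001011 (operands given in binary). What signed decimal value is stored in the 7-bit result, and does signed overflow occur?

33; overflow

0b1010110 → 1010110 = -42 (signed)
1001011 = -53 (signed)
  1010110
+ 1001011
= 0100001  (discard carry-out 1)
Result 0100001: MSB = 0 → value 33.
Both addends are negative but the stored result is non-negative: signed overflow. The true value -42 + (-53) = -95 lies outside [-64, 63].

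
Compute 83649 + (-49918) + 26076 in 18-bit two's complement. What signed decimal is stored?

59807

83649 + (-49918) = 33731 (001000001111000011)
33731 + 26076 = 59807 (001110100110011111)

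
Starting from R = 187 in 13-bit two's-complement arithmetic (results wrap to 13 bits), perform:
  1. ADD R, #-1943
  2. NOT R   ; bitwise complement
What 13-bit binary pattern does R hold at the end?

Start: R = 187 = 0000010111011.
R = 187 + (-1943) = -1756 = 1100100100100
R = NOT 1100100100100 = 0011011011011 = 1755

0011011011011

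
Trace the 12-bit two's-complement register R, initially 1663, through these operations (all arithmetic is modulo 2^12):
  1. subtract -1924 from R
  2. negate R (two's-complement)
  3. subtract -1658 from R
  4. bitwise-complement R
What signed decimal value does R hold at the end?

Start: R = 1663 = 011001111111.
R = 1663 − (-1924) = 3587; wraps to -509 = 111000000011
R = −(-509) = 509 = 000111111101
R = 509 − (-1658) = 2167; wraps to -1929 = 100001110111
R = NOT 100001110111 = 011110001000 = 1928

1928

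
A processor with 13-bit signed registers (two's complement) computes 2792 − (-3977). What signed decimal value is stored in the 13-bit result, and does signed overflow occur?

2792 → 0101011101000
-3977 → 1000001110111
Subtract via negate-and-add: invert 1000001110111 + 1 = 0111110001001 (i.e. 3977).
  0101011101000
+ 0111110001001
= 1101001110001
Result 1101001110001: MSB = 1 → 6769 − 8192 = -1423.
Both addends (after negating the subtrahend) are non-negative but the stored result is negative: signed overflow. The true value 2792 − (-3977) = 6769 lies outside [-4096, 4095].

-1423; overflow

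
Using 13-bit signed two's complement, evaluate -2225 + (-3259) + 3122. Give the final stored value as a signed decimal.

-2362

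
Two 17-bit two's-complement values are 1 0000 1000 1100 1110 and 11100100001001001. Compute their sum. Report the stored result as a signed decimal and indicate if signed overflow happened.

1 0000 1000 1100 1110 → 10000100011001110 = -63282 (signed)
11100100001001001 = -14263 (signed)
  10000100011001110
+ 11100100001001001
= 01101000100010111  (discard carry-out 1)
Result 01101000100010111: MSB = 0 → value 53527.
Both addends are negative but the stored result is non-negative: signed overflow. The true value -63282 + (-14263) = -77545 lies outside [-65536, 65535].

53527; overflow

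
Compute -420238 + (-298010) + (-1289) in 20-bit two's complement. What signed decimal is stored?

329039

-420238 + (-298010) = -718248 → wraps to 330328 (01010000101001011000)
330328 + (-1289) = 329039 (01010000010101001111)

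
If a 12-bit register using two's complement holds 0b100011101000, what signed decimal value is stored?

-1816

MSB is 1, so the value is negative.
Invert: 011100010111. Add 1: 011100011000 = 1816. So the value is −1816.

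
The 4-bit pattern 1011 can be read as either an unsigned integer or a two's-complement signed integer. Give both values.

Unsigned: 1011 = 11.
Signed: MSB=1 → 11 − 16 = -5.

unsigned = 11, signed = -5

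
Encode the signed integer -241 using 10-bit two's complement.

|-241| = 241 = 0011110001 in 10 bits.
Invert the bits: 1100001110. Add 1: 1100001111.
Check: 1100001111 reads as 783 − 1024 = -241.

1100001111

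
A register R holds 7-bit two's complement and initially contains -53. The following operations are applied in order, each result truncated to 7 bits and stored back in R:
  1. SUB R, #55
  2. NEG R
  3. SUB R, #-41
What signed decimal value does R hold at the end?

21

Start: R = -53 = 1001011.
R = -53 − 55 = -108; wraps to 20 = 0010100
R = −(20) = -20 = 1101100
R = -20 − (-41) = 21 = 0010101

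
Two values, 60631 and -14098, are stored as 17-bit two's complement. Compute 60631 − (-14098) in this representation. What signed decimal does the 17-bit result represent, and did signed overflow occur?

-56343; overflow

60631 → 01110110011010111
-14098 → 11100100011101110
Subtract via negate-and-add: invert 11100100011101110 + 1 = 00011011100010010 (i.e. 14098).
  01110110011010111
+ 00011011100010010
= 10010001111101001
Result 10010001111101001: MSB = 1 → 74729 − 131072 = -56343.
Both addends (after negating the subtrahend) are non-negative but the stored result is negative: signed overflow. The true value 60631 − (-14098) = 74729 lies outside [-65536, 65535].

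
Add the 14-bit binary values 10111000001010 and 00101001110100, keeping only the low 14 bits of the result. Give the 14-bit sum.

11100001111110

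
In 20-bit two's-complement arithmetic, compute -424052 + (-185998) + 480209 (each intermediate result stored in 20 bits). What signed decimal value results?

-129841

-424052 + (-185998) = -610050 → wraps to 438526 (01101011000011111110)
438526 + 480209 = 918735 → wraps to -129841 (11100000010011001111)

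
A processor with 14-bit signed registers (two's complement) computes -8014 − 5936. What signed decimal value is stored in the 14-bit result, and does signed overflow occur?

-8014 → 10000010110010
5936 → 01011100110000
Subtract via negate-and-add: invert 01011100110000 + 1 = 10100011010000 (i.e. -5936).
  10000010110010
+ 10100011010000
= 00100110000010  (discard carry-out 1)
Result 00100110000010: MSB = 0 → value 2434.
Both addends (after negating the subtrahend) are negative but the stored result is non-negative: signed overflow. The true value -8014 − 5936 = -13950 lies outside [-8192, 8191].

2434; overflow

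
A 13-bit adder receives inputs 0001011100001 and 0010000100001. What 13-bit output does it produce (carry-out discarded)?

  0001011100001
+ 0010000100001
= 0011100000010

0011100000010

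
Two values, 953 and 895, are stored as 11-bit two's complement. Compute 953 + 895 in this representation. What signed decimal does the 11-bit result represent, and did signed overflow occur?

953 → 01110111001
895 → 01101111111
  01110111001
+ 01101111111
= 11100111000
Result 11100111000: MSB = 1 → 1848 − 2048 = -200.
Both addends are non-negative but the stored result is negative: signed overflow. The true value 953 + 895 = 1848 lies outside [-1024, 1023].

-200; overflow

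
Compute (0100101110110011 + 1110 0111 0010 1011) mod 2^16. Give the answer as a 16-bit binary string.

  0100101110110011
+ 1110011100101011
= 0011001011011110  (discard carry-out 1)

0011001011011110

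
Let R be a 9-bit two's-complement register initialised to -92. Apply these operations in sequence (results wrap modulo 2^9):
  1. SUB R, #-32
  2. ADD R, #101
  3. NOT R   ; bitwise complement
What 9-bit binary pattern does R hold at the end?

111010110

Start: R = -92 = 110100100.
R = -92 − (-32) = -60 = 111000100
R = -60 + 101 = 41 = 000101001
R = NOT 000101001 = 111010110 = -42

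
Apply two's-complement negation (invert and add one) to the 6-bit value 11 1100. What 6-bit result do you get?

000100

Invert: 000011. Add 1: 000100.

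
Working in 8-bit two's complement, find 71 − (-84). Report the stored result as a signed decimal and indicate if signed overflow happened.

-101; overflow

71 → 01000111
-84 → 10101100
Subtract via negate-and-add: invert 10101100 + 1 = 01010100 (i.e. 84).
  01000111
+ 01010100
= 10011011
Result 10011011: MSB = 1 → 155 − 256 = -101.
Both addends (after negating the subtrahend) are non-negative but the stored result is negative: signed overflow. The true value 71 − (-84) = 155 lies outside [-128, 127].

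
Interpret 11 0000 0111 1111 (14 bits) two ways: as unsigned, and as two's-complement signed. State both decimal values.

Unsigned: 11000001111111 = 12415.
Signed: MSB=1 → 12415 − 16384 = -3969.

unsigned = 12415, signed = -3969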